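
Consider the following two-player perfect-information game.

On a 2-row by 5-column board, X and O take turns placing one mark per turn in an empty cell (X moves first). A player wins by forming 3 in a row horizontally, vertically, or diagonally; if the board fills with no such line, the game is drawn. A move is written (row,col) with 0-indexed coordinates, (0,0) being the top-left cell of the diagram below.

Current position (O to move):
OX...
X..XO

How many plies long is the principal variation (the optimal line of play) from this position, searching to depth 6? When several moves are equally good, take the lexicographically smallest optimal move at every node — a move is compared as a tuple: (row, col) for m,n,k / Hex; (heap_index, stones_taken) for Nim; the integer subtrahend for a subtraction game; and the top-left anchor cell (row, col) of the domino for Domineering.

PV length from [OX.../X..XO]: 5 plies

ply 1, O at OX.../X..XO | (0,2)=+0→OXO../X..XO*; (0,3)=+0→OX.O./X..XO; (0,4)=+0→OX..O/X..XO; (1,1)=+0→OX.../XO.XO; (1,2)=+0→OX.../X.OXO
ply 2, X at OXO../X..XO | (0,3)=+0→OXOX./X..XO*; (0,4)=+0→OXO.X/X..XO; (1,1)=+0→OXO../XX.XO; (1,2)=+0→OXO../X.XXO
ply 3, O at OXOX./X..XO | (0,4)=+0→OXOXO/X..XO*; (1,1)=+0→OXOX./XO.XO; (1,2)=+0→OXOX./X.OXO
ply 4, X at OXOXO/X..XO | (1,1)=+0→OXOXO/XX.XO*; (1,2)=+0→OXOXO/X.XXO
ply 5, O at OXOXO/XX.XO | (1,2)=+0→OXOXO/XXOXO*
ply 6: OXOXO/XXOXO is terminal +0 (X); from OX.../X..XO depth 6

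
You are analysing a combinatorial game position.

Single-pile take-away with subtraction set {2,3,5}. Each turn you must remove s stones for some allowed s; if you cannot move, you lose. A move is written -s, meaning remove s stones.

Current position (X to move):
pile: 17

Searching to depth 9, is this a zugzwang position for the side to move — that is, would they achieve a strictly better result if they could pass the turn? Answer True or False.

[17] X move#1: -2:+1/15*, -3:+1/14, -5:-1/12
[15] O move#2: -2:-1/13*, -3:-1/12, -5:-1/10
[13] X move#3: -2:-1/11, -3:-1/10, -5:+1/8*
[8] O move#4: -2:-1/6*, -3:-1/5, -5:-1/3
[6] X move#5: -2:-1/4, -3:-1/3, -5:+1/1*
[1] end (terminal -1, O#6); searched 17 to 9
pass branch (O moves first from the same position):
  | [17] O move#1: -2:+1/15*, -3:+1/14, -5:-1/12
  | [15] X move#2: -2:-1/13*, -3:-1/12, -5:-1/10
  | [13] O move#3: -2:-1/11, -3:-1/10, -5:+1/8*
  | [8] X move#4: -2:-1/6*, -3:-1/5, -5:-1/3
  | [6] O move#5: -2:-1/4, -3:-1/3, -5:+1/1*
  | [1] end (terminal -1, X#6); searched 17 to 9
X moving scores +1; X passing scores -1

zugzwang(17, X) = False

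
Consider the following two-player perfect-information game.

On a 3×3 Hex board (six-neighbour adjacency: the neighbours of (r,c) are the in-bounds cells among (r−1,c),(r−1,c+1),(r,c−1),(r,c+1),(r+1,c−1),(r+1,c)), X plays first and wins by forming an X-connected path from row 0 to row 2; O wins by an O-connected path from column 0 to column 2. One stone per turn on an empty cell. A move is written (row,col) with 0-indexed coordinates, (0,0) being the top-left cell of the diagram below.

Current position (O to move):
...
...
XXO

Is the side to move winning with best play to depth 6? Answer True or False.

O winning at [.../.../XXO]: False

p1 O@[.../.../XXO]: (0,0)[O../.../XXO]-1* (0,1)[.O./.../XXO]-1 (0,2)[..O/.../XXO]-1 (1,0)[.../O../XXO]-1 (1,1)[.../.O./XXO]-1 (1,2)[.../..O/XXO]-1
p2 X@[O../.../XXO]: (0,1)[OX./.../XXO]+1* (0,2)[O.X/.../XXO]+1 (1,0)[O../X../XXO]+1 (1,1)[O../.X./XXO]+1 (1,2)[O../..X/XXO]+1
p3 O@[OX./.../XXO]: (0,2)[OXO/.../XXO]-1* (1,0)[OX./O../XXO]-1 (1,1)[OX./.O./XXO]-1 (1,2)[OX./..O/XXO]-1
p4 X@[OXO/.../XXO]: (1,0)[OXO/X../XXO]+1* (1,1)[OXO/.X./XXO]+1 (1,2)[OXO/..X/XXO]+1
p5 O@[OXO/X../XXO] terminal -1; root [.../.../XXO] d6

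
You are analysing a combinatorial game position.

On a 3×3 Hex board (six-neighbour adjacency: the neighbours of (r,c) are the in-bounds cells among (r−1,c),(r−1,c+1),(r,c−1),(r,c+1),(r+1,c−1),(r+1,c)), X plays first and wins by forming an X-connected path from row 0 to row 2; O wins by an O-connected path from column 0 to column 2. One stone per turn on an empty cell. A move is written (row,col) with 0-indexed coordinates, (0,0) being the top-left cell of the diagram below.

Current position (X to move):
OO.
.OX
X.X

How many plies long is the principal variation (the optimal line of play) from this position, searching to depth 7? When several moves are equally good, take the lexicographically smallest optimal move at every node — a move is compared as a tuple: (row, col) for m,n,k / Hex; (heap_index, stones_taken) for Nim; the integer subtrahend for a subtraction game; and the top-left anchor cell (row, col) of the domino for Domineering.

PV length from [OO./.OX/X.X]: 1 ply

ply 1, X at OO./.OX/X.X | (0,2)=+1→OOX/.OX/X.X*; (1,0)=-1→OO./XOX/X.X; (2,1)=-1→OO./.OX/XXX
ply 2: OOX/.OX/X.X is terminal -1 (O); from OO./.OX/X.X depth 7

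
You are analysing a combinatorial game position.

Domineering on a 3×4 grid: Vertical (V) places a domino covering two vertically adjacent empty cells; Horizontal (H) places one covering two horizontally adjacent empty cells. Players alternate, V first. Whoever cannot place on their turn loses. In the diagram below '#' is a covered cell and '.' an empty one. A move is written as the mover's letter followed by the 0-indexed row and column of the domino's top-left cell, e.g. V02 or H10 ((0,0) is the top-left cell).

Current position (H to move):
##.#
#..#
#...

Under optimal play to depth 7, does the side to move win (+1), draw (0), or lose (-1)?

p1 H@[##.#/#..#/#...]: H11[##.#/####/#...]+1* H21[##.#/#..#/###.]-1 H22[##.#/#..#/#.##]-1
p2 V@[##.#/####/#...] terminal -1; root [##.#/#..#/#...] d7

value(##.#/#..#/#..., H) = +1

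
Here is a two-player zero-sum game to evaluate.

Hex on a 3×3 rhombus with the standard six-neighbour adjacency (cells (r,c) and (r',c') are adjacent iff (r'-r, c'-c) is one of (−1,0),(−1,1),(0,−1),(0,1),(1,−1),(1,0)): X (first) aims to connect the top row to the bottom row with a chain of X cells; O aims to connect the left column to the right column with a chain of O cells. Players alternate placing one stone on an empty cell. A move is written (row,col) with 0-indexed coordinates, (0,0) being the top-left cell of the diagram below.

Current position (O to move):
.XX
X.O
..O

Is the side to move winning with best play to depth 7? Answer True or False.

ply 1, O at .XX/X.O/..O | (0,0)=-1→OXX/X.O/..O; (1,1)=-1→.XX/XOO/..O; (2,0)=+1→.XX/X.O/O.O*; (2,1)=-1→.XX/X.O/.OO
ply 2, X at .XX/X.O/O.O | (0,0)=-1→XXX/X.O/O.O*; (1,1)=-1→.XX/XXO/O.O; (2,1)=-1→.XX/X.O/OXO
ply 3, O at XXX/X.O/O.O | (1,1)=+1→XXX/XOO/O.O*; (2,1)=+1→XXX/X.O/OOO
ply 4: XXX/XOO/O.O is terminal -1 (X); from .XX/X.O/..O depth 7

O winning at [.XX/X.O/..O]: True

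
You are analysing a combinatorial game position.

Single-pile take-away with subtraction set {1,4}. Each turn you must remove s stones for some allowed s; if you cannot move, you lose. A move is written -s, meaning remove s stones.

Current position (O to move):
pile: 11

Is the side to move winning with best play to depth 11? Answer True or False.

O winning at [11]: True

ply 1, O at 11 | -1=+1→10*; -4=+1→7
ply 2, X at 10 | -1=-1→9*; -4=-1→6
ply 3, O at 9 | -1=-1→8; -4=+1→5*
ply 4, X at 5 | -1=-1→4*; -4=-1→1
ply 5, O at 4 | -1=-1→3; -4=+1→0*
ply 6: 0 is terminal -1 (X); from 11 depth 11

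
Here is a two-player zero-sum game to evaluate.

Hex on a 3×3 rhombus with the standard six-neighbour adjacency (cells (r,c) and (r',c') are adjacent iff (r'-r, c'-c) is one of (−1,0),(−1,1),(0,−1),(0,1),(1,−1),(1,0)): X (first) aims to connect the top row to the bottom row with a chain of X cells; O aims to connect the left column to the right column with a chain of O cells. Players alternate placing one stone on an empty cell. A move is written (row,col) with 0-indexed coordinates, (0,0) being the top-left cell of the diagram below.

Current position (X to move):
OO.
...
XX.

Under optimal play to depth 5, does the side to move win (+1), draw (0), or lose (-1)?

value(OO./.../XX., X) = +1

[OO./.../XX.] X move#1: (0,2):+1/OOX/.../XX.*, (1,0):-1/OO./X../XX., (1,1):-1/OO./.X./XX., (1,2):-1/OO./..X/XX., (2,2):-1/OO./.../XXX
[OOX/.../XX.] O move#2: (1,0):-1/OOX/O../XX.*, (1,1):-1/OOX/.O./XX., (1,2):-1/OOX/..O/XX., (2,2):-1/OOX/.../XXO
[OOX/O../XX.] X move#3: (1,1):+1/OOX/OX./XX.*, (1,2):+1/OOX/O.X/XX., (2,2):+1/OOX/O../XXX
[OOX/OX./XX.] end (terminal -1, O#4); searched OO./.../XX. to 5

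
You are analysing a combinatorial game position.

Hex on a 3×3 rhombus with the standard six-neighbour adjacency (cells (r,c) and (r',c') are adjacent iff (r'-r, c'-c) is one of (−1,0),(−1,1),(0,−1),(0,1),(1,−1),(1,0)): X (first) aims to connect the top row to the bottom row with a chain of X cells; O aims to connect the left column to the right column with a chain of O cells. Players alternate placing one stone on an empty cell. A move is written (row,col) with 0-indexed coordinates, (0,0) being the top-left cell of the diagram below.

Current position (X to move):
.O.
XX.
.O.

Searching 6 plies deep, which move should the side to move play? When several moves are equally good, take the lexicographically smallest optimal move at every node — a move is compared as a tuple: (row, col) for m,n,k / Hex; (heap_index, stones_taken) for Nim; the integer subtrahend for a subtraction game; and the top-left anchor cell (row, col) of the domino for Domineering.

X's best at [.O./XX./.O.]: (1,2)

ply 1, X at .O./XX./.O. | (0,0)=-1→XO./XX./.O.; (0,2)=-1→.OX/XX./.O.; (1,2)=+1→.O./XXX/.O.*; (2,0)=+1→.O./XX./XO.; (2,2)=+1→.O./XX./.OX
ply 2, O at .O./XXX/.O. | (0,0)=-1→OO./XXX/.O.*; (0,2)=-1→.OO/XXX/.O.; (2,0)=-1→.O./XXX/OO.; (2,2)=-1→.O./XXX/.OO
ply 3, X at OO./XXX/.O. | (0,2)=+1→OOX/XXX/.O.*; (2,0)=-1→OO./XXX/XO.; (2,2)=-1→OO./XXX/.OX
ply 4, O at OOX/XXX/.O. | (2,0)=-1→OOX/XXX/OO.*; (2,2)=-1→OOX/XXX/.OO
ply 5, X at OOX/XXX/OO. | (2,2)=+1→OOX/XXX/OOX*
ply 6: OOX/XXX/OOX is terminal -1 (O); from .O./XX./.O. depth 6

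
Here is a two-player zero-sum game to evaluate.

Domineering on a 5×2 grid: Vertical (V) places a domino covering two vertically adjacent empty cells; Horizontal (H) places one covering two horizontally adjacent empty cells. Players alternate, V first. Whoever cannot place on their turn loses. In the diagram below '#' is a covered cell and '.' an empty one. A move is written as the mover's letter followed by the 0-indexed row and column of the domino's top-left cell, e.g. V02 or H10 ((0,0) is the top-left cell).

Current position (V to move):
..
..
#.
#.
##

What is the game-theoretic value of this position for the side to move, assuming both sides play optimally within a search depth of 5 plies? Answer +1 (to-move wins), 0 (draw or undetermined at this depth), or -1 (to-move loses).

[../../#./#./##] V move#1: V00:+1/#./#./#./#./##*, V01:+1/.#/.#/#./#./##, V11:-1/../.#/##/#./##, V21:-1/../../##/##/##
[#./#./#./#./##] end (terminal -1, H#2); searched ../../#./#./## to 5

value(../../#./#./##, V) = +1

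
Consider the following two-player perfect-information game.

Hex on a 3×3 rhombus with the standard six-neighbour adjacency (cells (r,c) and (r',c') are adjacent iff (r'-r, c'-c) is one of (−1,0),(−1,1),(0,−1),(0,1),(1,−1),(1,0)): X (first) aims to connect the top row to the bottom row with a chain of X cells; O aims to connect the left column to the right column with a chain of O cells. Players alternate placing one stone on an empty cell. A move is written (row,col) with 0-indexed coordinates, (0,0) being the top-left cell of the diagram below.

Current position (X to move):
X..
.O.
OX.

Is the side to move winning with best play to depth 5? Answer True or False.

X winning at [X../.O./OX.]: False

ply 1, X at X../.O./OX. | (0,1)=-1→XX./.O./OX.*; (0,2)=-1→X.X/.O./OX.; (1,0)=-1→X../XO./OX.; (1,2)=-1→X../.OX/OX.; (2,2)=-1→X../.O./OXX
ply 2, O at XX./.O./OX. | (0,2)=+1→XXO/.O./OX.*; (1,0)=+1→XX./OO./OX.; (1,2)=+1→XX./.OO/OX.; (2,2)=+1→XX./.O./OXO
ply 3: XXO/.O./OX. is terminal -1 (X); from X../.O./OX. depth 5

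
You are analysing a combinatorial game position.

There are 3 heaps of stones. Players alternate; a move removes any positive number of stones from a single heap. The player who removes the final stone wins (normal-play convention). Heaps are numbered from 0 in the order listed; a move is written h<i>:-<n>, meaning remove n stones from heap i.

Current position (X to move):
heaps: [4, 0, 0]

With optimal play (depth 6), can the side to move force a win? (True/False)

p1 X@[(4,0,0)]: h0:-1[(3,0,0)]-1 h0:-2[(2,0,0)]-1 h0:-3[(1,0,0)]-1 h0:-4[(0,0,0)]+1*
p2 O@[(0,0,0)] terminal -1; root [(4,0,0)] d6

X winning at [(4,0,0)]: True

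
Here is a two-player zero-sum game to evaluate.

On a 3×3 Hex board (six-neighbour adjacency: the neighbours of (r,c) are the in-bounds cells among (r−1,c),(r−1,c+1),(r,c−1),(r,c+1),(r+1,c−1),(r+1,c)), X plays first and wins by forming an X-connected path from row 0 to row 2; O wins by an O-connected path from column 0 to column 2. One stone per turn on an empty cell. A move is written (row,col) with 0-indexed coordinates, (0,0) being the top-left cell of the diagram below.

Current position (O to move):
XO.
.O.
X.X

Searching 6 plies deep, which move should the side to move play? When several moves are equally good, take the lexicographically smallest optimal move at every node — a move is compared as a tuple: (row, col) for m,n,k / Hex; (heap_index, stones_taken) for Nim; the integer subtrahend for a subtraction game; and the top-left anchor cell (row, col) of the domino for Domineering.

p1 O@[XO./.O./X.X]: (0,2)[XOO/.O./X.X]-1 (1,0)[XO./OO./X.X]+1* (1,2)[XO./.OO/X.X]-1 (2,1)[XO./.O./XOX]-1
p2 X@[XO./OO./X.X]: (0,2)[XOX/OO./X.X]-1* (1,2)[XO./OOX/X.X]-1 (2,1)[XO./OO./XXX]-1
p3 O@[XOX/OO./X.X]: (1,2)[XOX/OOO/X.X]+1* (2,1)[XOX/OO./XOX]-1
p4 X@[XOX/OOO/X.X] terminal -1; root [XO./.O./X.X] d6

O's best at [XO./.O./X.X]: (1,0)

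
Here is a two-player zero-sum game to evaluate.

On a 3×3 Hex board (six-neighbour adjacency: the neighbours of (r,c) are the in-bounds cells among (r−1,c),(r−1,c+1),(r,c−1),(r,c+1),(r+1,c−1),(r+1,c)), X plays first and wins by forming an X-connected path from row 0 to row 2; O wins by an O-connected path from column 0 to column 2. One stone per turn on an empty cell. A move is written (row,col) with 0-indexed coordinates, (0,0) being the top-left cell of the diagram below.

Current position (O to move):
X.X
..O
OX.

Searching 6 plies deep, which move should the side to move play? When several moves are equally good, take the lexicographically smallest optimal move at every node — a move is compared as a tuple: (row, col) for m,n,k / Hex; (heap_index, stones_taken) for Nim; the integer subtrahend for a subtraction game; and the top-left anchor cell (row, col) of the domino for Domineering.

ply 1, O at X.X/..O/OX. | (0,1)=-1→XOX/..O/OX.; (1,0)=-1→X.X/O.O/OX.; (1,1)=+1→X.X/.OO/OX.*; (2,2)=-1→X.X/..O/OXO
ply 2: X.X/.OO/OX. is terminal -1 (X); from X.X/..O/OX. depth 6

O's best at [X.X/..O/OX.]: (1,1)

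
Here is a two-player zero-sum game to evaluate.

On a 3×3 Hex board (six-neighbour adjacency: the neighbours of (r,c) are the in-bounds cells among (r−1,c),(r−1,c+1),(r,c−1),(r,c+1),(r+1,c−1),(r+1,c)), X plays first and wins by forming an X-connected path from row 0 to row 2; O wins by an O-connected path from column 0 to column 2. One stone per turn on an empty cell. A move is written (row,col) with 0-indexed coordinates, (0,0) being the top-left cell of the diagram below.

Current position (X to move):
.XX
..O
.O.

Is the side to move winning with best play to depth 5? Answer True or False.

X winning at [.XX/..O/.O.]: True

p1 X@[.XX/..O/.O.]: (0,0)[XXX/..O/.O.]-1 (1,0)[.XX/X.O/.O.]-1 (1,1)[.XX/.XO/.O.]-1 (2,0)[.XX/..O/XO.]+1* (2,2)[.XX/..O/.OX]-1
p2 O@[.XX/..O/XO.]: (0,0)[OXX/..O/XO.]-1* (1,0)[.XX/O.O/XO.]-1 (1,1)[.XX/.OO/XO.]-1 (2,2)[.XX/..O/XOO]-1
p3 X@[OXX/..O/XO.]: (1,0)[OXX/X.O/XO.]+1* (1,1)[OXX/.XO/XO.]+1 (2,2)[OXX/..O/XOX]+1
p4 O@[OXX/X.O/XO.] terminal -1; root [.XX/..O/.O.] d5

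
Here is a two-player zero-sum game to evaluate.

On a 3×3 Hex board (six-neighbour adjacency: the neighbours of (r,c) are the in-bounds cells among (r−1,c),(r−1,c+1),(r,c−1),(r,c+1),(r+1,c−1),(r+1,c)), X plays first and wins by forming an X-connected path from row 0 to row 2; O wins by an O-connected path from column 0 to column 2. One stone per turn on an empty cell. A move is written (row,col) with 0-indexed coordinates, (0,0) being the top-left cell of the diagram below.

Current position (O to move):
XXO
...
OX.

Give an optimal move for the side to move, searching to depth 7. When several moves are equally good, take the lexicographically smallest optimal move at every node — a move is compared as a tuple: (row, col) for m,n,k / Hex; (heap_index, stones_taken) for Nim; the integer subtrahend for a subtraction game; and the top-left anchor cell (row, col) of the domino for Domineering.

O's best at [XXO/.../OX.]: (1,1)

[XXO/.../OX.] O move#1: (1,0):-1/XXO/O../OX., (1,1):+1/XXO/.O./OX.*, (1,2):-1/XXO/..O/OX., (2,2):-1/XXO/.../OXO
[XXO/.O./OX.] end (terminal -1, X#2); searched XXO/.../OX. to 7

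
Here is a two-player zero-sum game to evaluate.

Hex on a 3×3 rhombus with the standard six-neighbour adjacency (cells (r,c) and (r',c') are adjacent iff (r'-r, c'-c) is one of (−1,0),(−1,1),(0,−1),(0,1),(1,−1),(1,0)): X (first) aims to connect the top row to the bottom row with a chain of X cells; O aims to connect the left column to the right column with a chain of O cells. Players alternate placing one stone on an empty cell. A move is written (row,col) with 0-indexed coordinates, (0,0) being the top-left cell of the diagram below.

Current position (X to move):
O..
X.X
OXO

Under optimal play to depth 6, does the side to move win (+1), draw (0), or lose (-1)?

value(O../X.X/OXO, X) = +1

[O../X.X/OXO] X move#1: (0,1):+1/OX./X.X/OXO*, (0,2):+1/O.X/X.X/OXO, (1,1):+1/O../XXX/OXO
[OX./X.X/OXO] O move#2: (0,2):-1/OXO/X.X/OXO*, (1,1):-1/OX./XOX/OXO
[OXO/X.X/OXO] X move#3: (1,1):+1/OXO/XXX/OXO*
[OXO/XXX/OXO] end (terminal -1, O#4); searched O../X.X/OXO to 6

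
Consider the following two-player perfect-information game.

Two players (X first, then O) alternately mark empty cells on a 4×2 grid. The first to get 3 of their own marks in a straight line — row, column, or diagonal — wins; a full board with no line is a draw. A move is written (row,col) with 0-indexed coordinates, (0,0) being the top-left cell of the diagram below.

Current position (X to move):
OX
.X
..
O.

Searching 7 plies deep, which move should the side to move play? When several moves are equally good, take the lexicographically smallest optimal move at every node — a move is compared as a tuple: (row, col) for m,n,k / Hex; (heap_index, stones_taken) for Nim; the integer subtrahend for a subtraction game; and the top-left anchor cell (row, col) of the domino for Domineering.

X's best at [OX/.X/../O.]: (2,1)

[OX/.X/../O.] X move#1: (1,0):+0/OX/XX/../O., (2,0):+0/OX/.X/X./O., (2,1):+1/OX/.X/.X/O.*, (3,1):+0/OX/.X/../OX
[OX/.X/.X/O.] end (terminal -1, O#2); searched OX/.X/../O. to 7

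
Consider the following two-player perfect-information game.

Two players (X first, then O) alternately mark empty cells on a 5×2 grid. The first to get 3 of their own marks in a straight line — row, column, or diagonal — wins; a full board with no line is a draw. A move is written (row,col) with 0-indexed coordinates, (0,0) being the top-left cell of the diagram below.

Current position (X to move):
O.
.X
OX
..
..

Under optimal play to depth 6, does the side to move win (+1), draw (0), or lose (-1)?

value(O./.X/OX/../.., X) = +1

ply 1, X at O./.X/OX/../.. | (0,1)=+1→OX/.X/OX/../..*; (1,0)=+1→O./XX/OX/../..; (3,0)=-1→O./.X/OX/X./..; (3,1)=+1→O./.X/OX/.X/..; (4,0)=-1→O./.X/OX/../X.; (4,1)=-1→O./.X/OX/../.X
ply 2: OX/.X/OX/../.. is terminal -1 (O); from O./.X/OX/../.. depth 6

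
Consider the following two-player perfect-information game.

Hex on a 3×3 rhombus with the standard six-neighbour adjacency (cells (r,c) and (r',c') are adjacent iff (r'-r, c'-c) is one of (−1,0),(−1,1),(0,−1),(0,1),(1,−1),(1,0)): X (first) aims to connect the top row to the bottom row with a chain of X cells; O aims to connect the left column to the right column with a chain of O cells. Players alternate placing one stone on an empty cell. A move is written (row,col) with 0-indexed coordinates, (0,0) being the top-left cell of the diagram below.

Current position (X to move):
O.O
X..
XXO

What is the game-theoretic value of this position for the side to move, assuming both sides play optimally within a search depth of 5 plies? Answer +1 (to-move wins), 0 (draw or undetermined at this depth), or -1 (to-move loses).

p1 X@[O.O/X../XXO]: (0,1)[OXO/X../XXO]+1* (1,1)[O.O/XX./XXO]-1 (1,2)[O.O/X.X/XXO]-1
p2 O@[OXO/X../XXO] terminal -1; root [O.O/X../XXO] d5

value(O.O/X../XXO, X) = +1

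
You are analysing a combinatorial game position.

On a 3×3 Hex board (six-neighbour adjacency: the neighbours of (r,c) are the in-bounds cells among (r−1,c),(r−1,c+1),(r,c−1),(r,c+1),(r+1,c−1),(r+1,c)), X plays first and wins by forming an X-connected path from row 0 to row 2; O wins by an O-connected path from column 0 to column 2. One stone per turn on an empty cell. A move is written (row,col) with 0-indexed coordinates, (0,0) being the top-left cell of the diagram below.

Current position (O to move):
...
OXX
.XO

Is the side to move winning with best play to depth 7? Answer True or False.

O winning at [.../OXX/.XO]: False

p1 O@[.../OXX/.XO]: (0,0)[O../OXX/.XO]-1* (0,1)[.O./OXX/.XO]-1 (0,2)[..O/OXX/.XO]-1 (2,0)[.../OXX/OXO]-1
p2 X@[O../OXX/.XO]: (0,1)[OX./OXX/.XO]+1* (0,2)[O.X/OXX/.XO]+1 (2,0)[O../OXX/XXO]+1
p3 O@[OX./OXX/.XO] terminal -1; root [.../OXX/.XO] d7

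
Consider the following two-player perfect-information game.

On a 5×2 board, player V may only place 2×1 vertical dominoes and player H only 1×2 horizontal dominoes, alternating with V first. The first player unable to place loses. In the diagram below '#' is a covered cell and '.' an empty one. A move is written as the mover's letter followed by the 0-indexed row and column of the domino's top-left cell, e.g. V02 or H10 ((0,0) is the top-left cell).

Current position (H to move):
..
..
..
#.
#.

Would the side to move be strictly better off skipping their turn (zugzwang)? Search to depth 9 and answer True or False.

zugzwang(../../../#./#., H) = False

ply 1, H at ../../../#./#. | H00=-1→##/../../#./#.; H10=+1→../##/../#./#.*; H20=-1→../../##/#./#.
ply 2, V at ../##/../#./#. | V21=-1→../##/.#/##/#.*; V31=-1→../##/../##/##
ply 3, H at ../##/.#/##/#. | H00=+1→##/##/.#/##/#.*
ply 4: ##/##/.#/##/#. is terminal -1 (V); from ../../../#./#. depth 9
pass branch (V moves first from the same position):
  | ply 1, V at ../../../#./#. | V00=+1→#./#./../#./#.*; V01=+1→.#/.#/../#./#.; V10=+1→../#./#./#./#.; V11=+1→../.#/.#/#./#.; V21=-1→../../.#/##/#.; V31=-1→../../../##/##
  | ply 2, H at #./#./../#./#. | H20=-1→#./#./##/#./#.*
  | ply 3, V at #./#./##/#./#. | V01=+1→##/##/##/#./#.*; V31=+1→#./#./##/##/##
  | ply 4: ##/##/##/#./#. is terminal -1 (H); from ../../../#./#. depth 9
H moving scores +1; H passing scores -1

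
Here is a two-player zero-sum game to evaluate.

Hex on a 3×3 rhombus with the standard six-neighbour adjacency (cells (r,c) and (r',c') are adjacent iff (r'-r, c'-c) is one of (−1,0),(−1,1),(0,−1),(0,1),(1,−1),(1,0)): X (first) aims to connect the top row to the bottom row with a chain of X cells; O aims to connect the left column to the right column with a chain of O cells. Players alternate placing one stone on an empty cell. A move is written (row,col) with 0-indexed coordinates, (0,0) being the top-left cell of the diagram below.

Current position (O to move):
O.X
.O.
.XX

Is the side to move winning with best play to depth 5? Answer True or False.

p1 O@[O.X/.O./.XX]: (0,1)[OOX/.O./.XX]-1 (1,0)[O.X/OO./.XX]-1 (1,2)[O.X/.OO/.XX]+1* (2,0)[O.X/.O./OXX]-1
p2 X@[O.X/.OO/.XX]: (0,1)[OXX/.OO/.XX]-1* (1,0)[O.X/XOO/.XX]-1 (2,0)[O.X/.OO/XXX]-1
p3 O@[OXX/.OO/.XX]: (1,0)[OXX/OOO/.XX]+1* (2,0)[OXX/.OO/OXX]+1
p4 X@[OXX/OOO/.XX] terminal -1; root [O.X/.O./.XX] d5

O winning at [O.X/.O./.XX]: True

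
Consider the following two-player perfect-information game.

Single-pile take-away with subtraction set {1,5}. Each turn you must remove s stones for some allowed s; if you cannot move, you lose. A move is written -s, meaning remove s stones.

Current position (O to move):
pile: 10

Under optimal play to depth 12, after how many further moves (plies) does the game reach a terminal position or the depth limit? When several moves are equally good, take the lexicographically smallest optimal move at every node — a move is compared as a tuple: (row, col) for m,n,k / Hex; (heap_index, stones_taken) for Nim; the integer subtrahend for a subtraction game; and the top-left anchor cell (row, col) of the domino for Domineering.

ply 1, O at 10 | -1=-1→9*; -5=-1→5
ply 2, X at 9 | -1=+1→8*; -5=+1→4
ply 3, O at 8 | -1=-1→7*; -5=-1→3
ply 4, X at 7 | -1=+1→6*; -5=+1→2
ply 5, O at 6 | -1=-1→5*; -5=-1→1
ply 6, X at 5 | -1=+1→4*; -5=+1→0
ply 7, O at 4 | -1=-1→3*
ply 8, X at 3 | -1=+1→2*
ply 9, O at 2 | -1=-1→1*
ply 10, X at 1 | -1=+1→0*
ply 11: 0 is terminal -1 (O); from 10 depth 12

PV length from [10]: 10 plies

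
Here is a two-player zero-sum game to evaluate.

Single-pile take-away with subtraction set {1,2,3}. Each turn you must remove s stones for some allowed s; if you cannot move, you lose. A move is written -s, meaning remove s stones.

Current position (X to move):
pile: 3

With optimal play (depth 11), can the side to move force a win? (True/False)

X winning at [3]: True

[3] X move#1: -1:-1/2, -2:-1/1, -3:+1/0*
[0] end (terminal -1, O#2); searched 3 to 11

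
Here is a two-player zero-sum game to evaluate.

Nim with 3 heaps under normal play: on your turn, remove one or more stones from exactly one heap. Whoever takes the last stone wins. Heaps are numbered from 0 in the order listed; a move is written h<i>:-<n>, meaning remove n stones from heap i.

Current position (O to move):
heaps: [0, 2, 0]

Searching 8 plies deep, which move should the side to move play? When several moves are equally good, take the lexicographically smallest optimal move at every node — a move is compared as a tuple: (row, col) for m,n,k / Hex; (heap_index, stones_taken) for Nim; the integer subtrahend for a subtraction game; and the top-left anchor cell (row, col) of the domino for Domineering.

O's best at [(0,2,0)]: h1:-2

[(0,2,0)] O move#1: h1:-1:-1/(0,1,0), h1:-2:+1/(0,0,0)*
[(0,0,0)] end (terminal -1, X#2); searched (0,2,0) to 8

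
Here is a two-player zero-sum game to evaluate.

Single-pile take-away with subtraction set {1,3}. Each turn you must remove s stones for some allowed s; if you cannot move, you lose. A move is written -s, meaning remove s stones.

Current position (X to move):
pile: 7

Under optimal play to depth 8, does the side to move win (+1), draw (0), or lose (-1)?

value(7, X) = +1

ply 1, X at 7 | -1=+1→6*; -3=+1→4
ply 2, O at 6 | -1=-1→5*; -3=-1→3
ply 3, X at 5 | -1=+1→4*; -3=+1→2
ply 4, O at 4 | -1=-1→3*; -3=-1→1
ply 5, X at 3 | -1=+1→2*; -3=+1→0
ply 6, O at 2 | -1=-1→1*
ply 7, X at 1 | -1=+1→0*
ply 8: 0 is terminal -1 (O); from 7 depth 8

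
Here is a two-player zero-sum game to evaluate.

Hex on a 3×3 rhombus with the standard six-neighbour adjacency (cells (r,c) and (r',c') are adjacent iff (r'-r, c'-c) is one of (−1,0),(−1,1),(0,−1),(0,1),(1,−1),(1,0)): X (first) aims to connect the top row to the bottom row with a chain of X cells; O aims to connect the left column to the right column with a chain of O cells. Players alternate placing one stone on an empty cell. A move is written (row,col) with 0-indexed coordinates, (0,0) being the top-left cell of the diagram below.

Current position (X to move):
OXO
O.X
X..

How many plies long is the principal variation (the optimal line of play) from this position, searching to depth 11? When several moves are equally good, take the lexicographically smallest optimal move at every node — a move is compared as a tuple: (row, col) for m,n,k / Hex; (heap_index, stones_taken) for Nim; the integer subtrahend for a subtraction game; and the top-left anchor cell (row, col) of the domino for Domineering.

ply 1, X at OXO/O.X/X.. | (1,1)=+1→OXO/OXX/X..*; (2,1)=-1→OXO/O.X/XX.; (2,2)=-1→OXO/O.X/X.X
ply 2: OXO/OXX/X.. is terminal -1 (O); from OXO/O.X/X.. depth 11

PV length from [OXO/O.X/X..]: 1 ply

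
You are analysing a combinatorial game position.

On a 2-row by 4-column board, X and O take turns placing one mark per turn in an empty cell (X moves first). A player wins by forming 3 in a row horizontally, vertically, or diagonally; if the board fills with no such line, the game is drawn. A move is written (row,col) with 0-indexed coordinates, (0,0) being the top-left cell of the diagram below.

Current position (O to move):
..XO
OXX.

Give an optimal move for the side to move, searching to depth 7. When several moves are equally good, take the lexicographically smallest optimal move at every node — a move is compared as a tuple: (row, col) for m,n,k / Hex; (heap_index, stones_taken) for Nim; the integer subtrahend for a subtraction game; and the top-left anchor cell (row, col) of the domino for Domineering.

p1 O@[..XO/OXX.]: (0,0)[O.XO/OXX.]-1 (0,1)[.OXO/OXX.]-1 (1,3)[..XO/OXXO]+0*
p2 X@[..XO/OXXO]: (0,0)[X.XO/OXXO]+0* (0,1)[.XXO/OXXO]+0
p3 O@[X.XO/OXXO]: (0,1)[XOXO/OXXO]+0*
p4 X@[XOXO/OXXO] terminal +0; root [..XO/OXX.] d7

O's best at [..XO/OXX.]: (1,3)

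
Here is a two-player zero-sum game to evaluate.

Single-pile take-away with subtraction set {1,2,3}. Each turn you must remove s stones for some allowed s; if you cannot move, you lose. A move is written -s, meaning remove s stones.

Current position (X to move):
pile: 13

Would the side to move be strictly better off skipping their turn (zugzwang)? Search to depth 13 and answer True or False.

p1 X@[13]: -1[12]+1* -2[11]-1 -3[10]-1
p2 O@[12]: -1[11]-1* -2[10]-1 -3[9]-1
p3 X@[11]: -1[10]-1 -2[9]-1 -3[8]+1*
p4 O@[8]: -1[7]-1* -2[6]-1 -3[5]-1
p5 X@[7]: -1[6]-1 -2[5]-1 -3[4]+1*
p6 O@[4]: -1[3]-1* -2[2]-1 -3[1]-1
p7 X@[3]: -1[2]-1 -2[1]-1 -3[0]+1*
p8 O@[0] terminal -1; root [13] d13
pass branch (O moves first from the same position):
  | p1 O@[13]: -1[12]+1* -2[11]-1 -3[10]-1
  | p2 X@[12]: -1[11]-1* -2[10]-1 -3[9]-1
  | p3 O@[11]: -1[10]-1 -2[9]-1 -3[8]+1*
  | p4 X@[8]: -1[7]-1* -2[6]-1 -3[5]-1
  | p5 O@[7]: -1[6]-1 -2[5]-1 -3[4]+1*
  | p6 X@[4]: -1[3]-1* -2[2]-1 -3[1]-1
  | p7 O@[3]: -1[2]-1 -2[1]-1 -3[0]+1*
  | p8 X@[0] terminal -1; root [13] d13
X moving scores +1; X passing scores -1

zugzwang(13, X) = False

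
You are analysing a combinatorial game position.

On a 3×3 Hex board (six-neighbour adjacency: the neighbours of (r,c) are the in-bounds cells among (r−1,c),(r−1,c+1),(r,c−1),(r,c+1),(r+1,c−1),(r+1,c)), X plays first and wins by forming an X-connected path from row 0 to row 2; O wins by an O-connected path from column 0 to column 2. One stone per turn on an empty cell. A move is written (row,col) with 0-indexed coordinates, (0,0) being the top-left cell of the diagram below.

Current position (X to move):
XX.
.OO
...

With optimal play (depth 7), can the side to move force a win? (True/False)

ply 1, X at XX./.OO/... | (0,2)=-1→XXX/.OO/...*; (1,0)=-1→XX./XOO/...; (2,0)=-1→XX./.OO/X..; (2,1)=-1→XX./.OO/.X.; (2,2)=-1→XX./.OO/..X
ply 2, O at XXX/.OO/... | (1,0)=+1→XXX/OOO/...*; (2,0)=+1→XXX/.OO/O..; (2,1)=+1→XXX/.OO/.O.; (2,2)=+1→XXX/.OO/..O
ply 3: XXX/OOO/... is terminal -1 (X); from XX./.OO/... depth 7

X winning at [XX./.OO/...]: False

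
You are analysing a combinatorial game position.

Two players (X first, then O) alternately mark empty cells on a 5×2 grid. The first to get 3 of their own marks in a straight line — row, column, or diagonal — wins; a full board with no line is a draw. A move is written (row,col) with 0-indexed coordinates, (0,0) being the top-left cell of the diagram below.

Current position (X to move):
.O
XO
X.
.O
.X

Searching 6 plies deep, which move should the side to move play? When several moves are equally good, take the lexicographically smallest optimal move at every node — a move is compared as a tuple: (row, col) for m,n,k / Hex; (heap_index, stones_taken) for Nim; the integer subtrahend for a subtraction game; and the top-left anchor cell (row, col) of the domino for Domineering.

[.O/XO/X./.O/.X] X move#1: (0,0):+1/XO/XO/X./.O/.X*, (2,1):+1/.O/XO/XX/.O/.X, (3,0):+1/.O/XO/X./XO/.X, (4,0):-1/.O/XO/X./.O/XX
[XO/XO/X./.O/.X] end (terminal -1, O#2); searched .O/XO/X./.O/.X to 6

X's best at [.O/XO/X./.O/.X]: (0,0)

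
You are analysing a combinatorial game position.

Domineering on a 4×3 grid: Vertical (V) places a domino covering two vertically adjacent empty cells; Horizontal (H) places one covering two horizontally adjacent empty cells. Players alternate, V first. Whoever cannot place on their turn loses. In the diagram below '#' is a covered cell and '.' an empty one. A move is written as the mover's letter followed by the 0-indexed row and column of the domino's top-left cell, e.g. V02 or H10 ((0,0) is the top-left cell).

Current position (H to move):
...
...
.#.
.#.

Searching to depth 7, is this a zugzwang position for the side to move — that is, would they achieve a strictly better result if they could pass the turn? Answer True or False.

zugzwang(.../.../.#./.#., H) = False

p1 H@[.../.../.#./.#.]: H00[##./.../.#./.#.]-1* H01[.##/.../.#./.#.]-1 H10[.../##./.#./.#.]-1 H11[.../.##/.#./.#.]-1
p2 V@[##./.../.#./.#.]: V02[###/..#/.#./.#.]+1* V10[##./#../##./.#.]+1 V12[##./..#/.##/.#.]+1 V20[##./.../##./##.]+1 V22[##./.../.##/.##]+1
p3 H@[###/..#/.#./.#.]: H10[###/###/.#./.#.]-1*
p4 V@[###/###/.#./.#.]: V20[###/###/##./##.]+1* V22[###/###/.##/.##]+1
p5 H@[###/###/##./##.] terminal -1; root [.../.../.#./.#.] d7
pass branch (V moves first from the same position):
  | p1 V@[.../.../.#./.#.]: V00[#../#../.#./.#.]+1* V01[.#./.#./.#./.#.]+1 V02[..#/..#/.#./.#.]+1 V10[.../#../##./.#.]-1 V12[.../..#/.##/.#.]-1 V20[.../.../##./##.]+1 V22[.../.../.##/.##]+1
  | p2 H@[#../#../.#./.#.]: H01[###/#../.#./.#.]-1* H11[#../###/.#./.#.]-1
  | p3 V@[###/#../.#./.#.]: V12[###/#.#/.##/.#.]+1* V20[###/#../##./##.]+1 V22[###/#../.##/.##]+1
  | p4 H@[###/#.#/.##/.#.] terminal -1; root [.../.../.#./.#.] d7
H moving scores -1; H passing scores -1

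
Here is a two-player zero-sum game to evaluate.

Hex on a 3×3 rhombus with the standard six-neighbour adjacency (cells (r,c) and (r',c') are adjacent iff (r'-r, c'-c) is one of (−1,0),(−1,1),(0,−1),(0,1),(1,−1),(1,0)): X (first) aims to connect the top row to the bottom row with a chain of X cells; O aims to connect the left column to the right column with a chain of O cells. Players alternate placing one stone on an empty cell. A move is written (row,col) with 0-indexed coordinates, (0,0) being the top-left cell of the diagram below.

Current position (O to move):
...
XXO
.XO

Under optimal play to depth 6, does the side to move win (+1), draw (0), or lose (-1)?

[.../XXO/.XO] O move#1: (0,0):-1/O../XXO/.XO*, (0,1):-1/.O./XXO/.XO, (0,2):-1/..O/XXO/.XO, (2,0):-1/.../XXO/OXO
[O../XXO/.XO] X move#2: (0,1):+1/OX./XXO/.XO*, (0,2):+1/O.X/XXO/.XO, (2,0):+1/O../XXO/XXO
[OX./XXO/.XO] end (terminal -1, O#3); searched .../XXO/.XO to 6

value(.../XXO/.XO, O) = -1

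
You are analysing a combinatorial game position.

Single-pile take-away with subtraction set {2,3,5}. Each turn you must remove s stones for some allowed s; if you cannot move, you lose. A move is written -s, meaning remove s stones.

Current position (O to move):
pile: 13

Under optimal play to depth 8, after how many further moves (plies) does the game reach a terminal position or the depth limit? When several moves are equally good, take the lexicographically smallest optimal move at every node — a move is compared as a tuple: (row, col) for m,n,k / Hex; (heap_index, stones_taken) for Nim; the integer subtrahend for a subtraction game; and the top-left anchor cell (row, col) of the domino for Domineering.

PV length from [13]: 3 plies

ply 1, O at 13 | -2=-1→11; -3=-1→10; -5=+1→8*
ply 2, X at 8 | -2=-1→6*; -3=-1→5; -5=-1→3
ply 3, O at 6 | -2=-1→4; -3=-1→3; -5=+1→1*
ply 4: 1 is terminal -1 (X); from 13 depth 8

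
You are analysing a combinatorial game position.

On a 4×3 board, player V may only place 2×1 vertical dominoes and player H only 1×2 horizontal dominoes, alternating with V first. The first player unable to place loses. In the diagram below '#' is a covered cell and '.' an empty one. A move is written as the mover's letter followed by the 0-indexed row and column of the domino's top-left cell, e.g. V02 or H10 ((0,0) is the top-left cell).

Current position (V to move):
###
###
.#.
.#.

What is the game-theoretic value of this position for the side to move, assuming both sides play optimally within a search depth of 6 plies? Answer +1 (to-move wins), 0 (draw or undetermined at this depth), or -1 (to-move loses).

value(###/###/.#./.#., V) = +1

ply 1, V at ###/###/.#./.#. | V20=+1→###/###/##./##.*; V22=+1→###/###/.##/.##
ply 2: ###/###/##./##. is terminal -1 (H); from ###/###/.#./.#. depth 6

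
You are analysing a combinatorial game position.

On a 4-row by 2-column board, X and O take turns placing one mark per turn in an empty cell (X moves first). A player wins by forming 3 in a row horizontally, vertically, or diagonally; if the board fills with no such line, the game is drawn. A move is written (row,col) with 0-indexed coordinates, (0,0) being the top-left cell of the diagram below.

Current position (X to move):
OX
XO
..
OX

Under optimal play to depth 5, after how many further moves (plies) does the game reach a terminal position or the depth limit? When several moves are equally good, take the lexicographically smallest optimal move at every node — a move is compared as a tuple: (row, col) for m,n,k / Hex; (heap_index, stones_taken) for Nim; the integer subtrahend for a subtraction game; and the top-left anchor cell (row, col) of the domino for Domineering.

[OX/XO/../OX] X move#1: (2,0):+0/OX/XO/X./OX*, (2,1):+0/OX/XO/.X/OX
[OX/XO/X./OX] O move#2: (2,1):+0/OX/XO/XO/OX*
[OX/XO/XO/OX] end (terminal +0, X#3); searched OX/XO/../OX to 5

PV length from [OX/XO/../OX]: 2 plies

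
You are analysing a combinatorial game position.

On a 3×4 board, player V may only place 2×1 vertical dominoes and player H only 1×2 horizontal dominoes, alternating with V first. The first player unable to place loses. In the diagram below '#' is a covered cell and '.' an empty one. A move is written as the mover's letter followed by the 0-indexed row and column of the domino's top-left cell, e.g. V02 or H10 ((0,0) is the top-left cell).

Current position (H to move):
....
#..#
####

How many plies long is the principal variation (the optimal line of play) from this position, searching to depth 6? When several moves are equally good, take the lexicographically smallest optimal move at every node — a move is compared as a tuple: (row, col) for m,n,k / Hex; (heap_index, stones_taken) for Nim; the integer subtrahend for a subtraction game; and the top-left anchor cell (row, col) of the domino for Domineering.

PV length from [..../#..#/####]: 1 ply

[..../#..#/####] H move#1: H00:-1/##../#..#/####, H01:+1/.##./#..#/####*, H02:-1/..##/#..#/####, H11:+1/..../####/####
[.##./#..#/####] end (terminal -1, V#2); searched ..../#..#/#### to 6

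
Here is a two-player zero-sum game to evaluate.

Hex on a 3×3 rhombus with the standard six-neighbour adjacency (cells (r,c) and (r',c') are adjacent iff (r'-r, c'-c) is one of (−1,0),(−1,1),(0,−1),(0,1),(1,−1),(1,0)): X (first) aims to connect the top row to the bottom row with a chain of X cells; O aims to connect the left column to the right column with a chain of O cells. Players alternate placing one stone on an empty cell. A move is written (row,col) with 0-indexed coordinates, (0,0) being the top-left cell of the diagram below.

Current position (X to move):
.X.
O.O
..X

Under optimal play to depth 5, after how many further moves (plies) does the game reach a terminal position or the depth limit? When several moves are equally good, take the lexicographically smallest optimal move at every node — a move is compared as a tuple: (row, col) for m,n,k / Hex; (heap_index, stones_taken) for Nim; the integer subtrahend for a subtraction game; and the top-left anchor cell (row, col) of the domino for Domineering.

[.X./O.O/..X] X move#1: (0,0):-1/XX./O.O/..X, (0,2):-1/.XX/O.O/..X, (1,1):+1/.X./OXO/..X*, (2,0):-1/.X./O.O/X.X, (2,1):-1/.X./O.O/.XX
[.X./OXO/..X] O move#2: (0,0):-1/OX./OXO/..X*, (0,2):-1/.XO/OXO/..X, (2,0):-1/.X./OXO/O.X, (2,1):-1/.X./OXO/.OX
[OX./OXO/..X] X move#3: (0,2):+1/OXX/OXO/..X*, (2,0):+1/OX./OXO/X.X, (2,1):+1/OX./OXO/.XX
[OXX/OXO/..X] O move#4: (2,0):-1/OXX/OXO/O.X*, (2,1):-1/OXX/OXO/.OX
[OXX/OXO/O.X] X move#5: (2,1):+1/OXX/OXO/OXX*
[OXX/OXO/OXX] end (terminal -1, O#6); searched .X./O.O/..X to 5

PV length from [.X./O.O/..X]: 5 plies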